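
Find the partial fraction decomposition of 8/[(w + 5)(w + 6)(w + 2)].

Using cover-up method: α = -8/3, β = 2, γ = 2/3
Result: (-8/3)/(w + 5) + 2/(w + 6) + (2/3)/(w + 2)


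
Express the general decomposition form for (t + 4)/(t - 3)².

Repeated linear factor: α/(t - 3) + β/(t - 3)²


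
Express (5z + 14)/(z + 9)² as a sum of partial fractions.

(5z + 14) = α(z + 9) + β. At z = -9: β = 5·(-9) + 14 = -31. Coeff of z: α = 5
Result: 5/(z + 9) - 31/(z + 9)²


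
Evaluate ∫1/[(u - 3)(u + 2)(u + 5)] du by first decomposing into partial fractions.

Cover-up: α = 1/40, β = -1/15, γ = 1/24. Decomposition: (1/40)/(u - 3) - (1/15)/(u + 2) + (1/24)/(u + 5). Integrate each term: (1/40) ln|(u - 3)| - (1/15) ln|(u + 2)| + (1/24) ln|(u + 5)| + C


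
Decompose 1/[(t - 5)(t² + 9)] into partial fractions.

Cover-up at t = 5: P = 1/(5² + 9) = 1/34. Then Q = -P = -1/34, R = -P·(0 + 5) = -5/34
Result: (1/34)/(t - 5) - ((1/34)t + 5/34)/(t² + 9)


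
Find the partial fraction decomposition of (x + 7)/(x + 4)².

(x + 7) = P(x + 4) + Q. At x = -4: Q = 1·(-4) + 7 = 3. Coeff of x: P = 1
Result: 1/(x + 4) + 3/(x + 4)²


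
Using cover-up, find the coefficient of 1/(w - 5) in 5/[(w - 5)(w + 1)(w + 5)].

Cover (w - 5), set w=5: 5/[(5 + 1)(5 + 5)] = 1/12


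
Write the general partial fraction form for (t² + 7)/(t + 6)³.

Repeated linear factor (power 3): P/(t + 6) + Q/(t + 6)² + R/(t + 6)³


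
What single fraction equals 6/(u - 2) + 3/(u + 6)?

Common denominator (u - 2)(u + 6). Numerator: 6(u + 6) + 3(u - 2) = (6u + 36) + (3u - 6) = 9u + 30
Result: (9u + 30)/[(u - 2)(u + 6)]


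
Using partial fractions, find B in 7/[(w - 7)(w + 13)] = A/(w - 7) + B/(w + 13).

Cover-up at w = -13: B = 7/(-13 - 7) = -7/20


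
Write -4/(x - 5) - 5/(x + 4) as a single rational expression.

Common denominator (x - 5)(x + 4). Numerator: -4(x + 4) - 5(x - 5) = (-4x - 16) - (5x - 25) = -9x + 9
Result: (-9x + 9)/[(x - 5)(x + 4)]


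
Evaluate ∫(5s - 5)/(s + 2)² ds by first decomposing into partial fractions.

Decompose: P = 5, Q = 5·(-2) - 5 = -15, so (5s - 5)/(s + 2)² = 5/(s + 2) - 15/(s + 2)². Integrate: ∫ P/(s + 2) ds = 5 ln|(s + 2)|; ∫ Q/(s + 2)² ds = 15/(s + 2). Sum: 5 ln|(s + 2)| + 15/(s + 2) + C


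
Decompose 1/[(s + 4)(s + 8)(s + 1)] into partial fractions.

Using cover-up method: A = -1/12, B = 1/28, C = 1/21
Result: (-1/12)/(s + 4) + (1/28)/(s + 8) + (1/21)/(s + 1)


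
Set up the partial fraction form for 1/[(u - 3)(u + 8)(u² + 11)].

Two linear + quadratic: α/(u - 3) + β/(u + 8) + (γu + δ)/(u² + 11)


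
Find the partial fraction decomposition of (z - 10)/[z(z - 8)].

At z=0: P = (1·0 - 10)/(0 - 8) = 5/4. At z=8: Q = (1·8 - 10)/(8 - 0) = -1/4
Result: (5/4)/z - (1/4)/(z - 8)


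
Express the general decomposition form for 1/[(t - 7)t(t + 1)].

Three distinct linear factors: A/(t - 7) + B/t + C/(t + 1)


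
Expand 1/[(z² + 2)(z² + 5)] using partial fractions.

Coefficient matching gives α = γ = 0, β = 1/(5-2) = 1/3, δ = -β = -1/3
Result: (1/3)/(z² + 2) - (1/3)/(z² + 5)


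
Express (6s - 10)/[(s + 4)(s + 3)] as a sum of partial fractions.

At s=-4: P = (6·(-4) - 10)/(-4 + 3) = 34. At s=-3: Q = (6·(-3) - 10)/(-3 + 4) = -28
Result: 34/(s + 4) - 28/(s + 3)


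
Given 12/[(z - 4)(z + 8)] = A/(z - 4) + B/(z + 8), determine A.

Cover-up at z = 4: A = 12/(4 + 8) = 12/12 = 1


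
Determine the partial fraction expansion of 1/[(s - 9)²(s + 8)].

Cover-up at s=-8: R = 1/(-8 - 9)² = 1/289. Cover-up at s=9: Q = 1/(9 + 8) = 1/17. Comparing s² coeff: P = -R = -1/289
Result: (-1/289)/(s - 9) + (1/17)/(s - 9)² + (1/289)/(s + 8)


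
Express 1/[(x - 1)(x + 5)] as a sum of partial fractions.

1/(x - 1)(x + 5) = P/(x - 1) + Q/(x + 5). P = 1/(1 + 5) = 1/6, Q = 1/(-5 - 1) = -1/6
Result: (1/6)/(x - 1) - (1/6)/(x + 5)


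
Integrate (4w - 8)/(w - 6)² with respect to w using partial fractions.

Decompose: α = 4, β = 4·6 - 8 = 16, so (4w - 8)/(w - 6)² = 4/(w - 6) + 16/(w - 6)². Integrate: ∫ α/(w - 6) dw = 4 ln|(w - 6)|; ∫ β/(w - 6)² dw = -16/(w - 6). Sum: 4 ln|(w - 6)| - 16/(w - 6) + C


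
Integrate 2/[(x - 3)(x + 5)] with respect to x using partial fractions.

Decompose: 2/[(x - 3)(x + 5)] = (1/4)/(x - 3) - (1/4)/(x + 5). Integrate each term: (1/4) ln|(x - 3)| - (1/4) ln|(x + 5)| + C


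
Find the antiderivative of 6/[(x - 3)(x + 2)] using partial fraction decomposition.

Decompose: 6/[(x - 3)(x + 2)] = (6/5)/(x - 3) - (6/5)/(x + 2). Integrate each term: (6/5) ln|(x - 3)| - (6/5) ln|(x + 2)| + C


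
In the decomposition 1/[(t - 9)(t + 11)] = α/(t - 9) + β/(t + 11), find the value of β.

Cover-up at t = -11: β = 1/(-11 - 9) = -1/20


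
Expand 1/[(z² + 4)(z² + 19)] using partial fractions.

Coefficient matching gives A = C = 0, B = 1/(19-4) = 1/15, D = -B = -1/15
Result: (1/15)/(z² + 4) - (1/15)/(z² + 19)


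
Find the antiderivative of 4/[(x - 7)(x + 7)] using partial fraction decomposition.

Decompose: 4/[(x - 7)(x + 7)] = (2/7)/(x - 7) - (2/7)/(x + 7). Integrate each term: (2/7) ln|(x - 7)| - (2/7) ln|(x + 7)| + C


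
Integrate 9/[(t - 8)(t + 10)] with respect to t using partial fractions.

Decompose: 9/[(t - 8)(t + 10)] = (1/2)/(t - 8) - (1/2)/(t + 10). Integrate each term: (1/2) ln|(t - 8)| - (1/2) ln|(t + 10)| + C


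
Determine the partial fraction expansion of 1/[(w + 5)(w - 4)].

1/(w + 5)(w - 4) = P/(w + 5) + Q/(w - 4). P = 1/(-5 - 4) = -1/9, Q = 1/(4 + 5) = 1/9
Result: (-1/9)/(w + 5) + (1/9)/(w - 4)


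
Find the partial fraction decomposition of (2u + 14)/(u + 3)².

(2u + 14) = α(u + 3) + β. At u = -3: β = 2·(-3) + 14 = 8. Coeff of u: α = 2
Result: 2/(u + 3) + 8/(u + 3)²


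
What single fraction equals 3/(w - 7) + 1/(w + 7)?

Common denominator (w - 7)(w + 7). Numerator: 3(w + 7) + 1(w - 7) = (3w + 21) + (w - 7) = 4w + 14
Result: (4w + 14)/[(w - 7)(w + 7)]


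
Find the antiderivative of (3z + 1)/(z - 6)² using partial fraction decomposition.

Decompose: P = 3, Q = 3·6 + 1 = 19, so (3z + 1)/(z - 6)² = 3/(z - 6) + 19/(z - 6)². Integrate: ∫ P/(z - 6) dz = 3 ln|(z - 6)|; ∫ Q/(z - 6)² dz = -19/(z - 6). Sum: 3 ln|(z - 6)| - 19/(z - 6) + C


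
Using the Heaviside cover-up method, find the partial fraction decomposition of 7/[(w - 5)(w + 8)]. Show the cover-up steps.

Cover (w - 5): set w=5, get P = 7/(5 + 8) = 7/13. Cover (w + 8): set w=-8, get Q = 7/(-8 - 5) = -7/13.
Result: (7/13)/(w - 5) - (7/13)/(w + 8)


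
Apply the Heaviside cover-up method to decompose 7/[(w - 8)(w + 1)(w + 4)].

Cover (w - 8), w=8: A = 7/[(8 + 1)(8 + 4)] = 7/108. Cover (w + 1), w=-1: B = 7/[(-1 - 8)(-1 + 4)] = -7/27. Cover (w + 4), w=-4: C = 7/[(-4 - 8)(-4 + 1)] = 7/36.
Result: (7/108)/(w - 8) - (7/27)/(w + 1) + (7/36)/(w + 4)


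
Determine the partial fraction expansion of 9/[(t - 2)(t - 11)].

9/(t - 2)(t - 11) = P/(t - 2) + Q/(t - 11). P = 9/(2 - 11) = -1, Q = 9/(11 - 2) = 1
Result: -1/(t - 2) + 1/(t - 11)


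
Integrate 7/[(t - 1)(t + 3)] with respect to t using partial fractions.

Decompose: 7/[(t - 1)(t + 3)] = (7/4)/(t - 1) - (7/4)/(t + 3). Integrate each term: (7/4) ln|(t - 1)| - (7/4) ln|(t + 3)| + C


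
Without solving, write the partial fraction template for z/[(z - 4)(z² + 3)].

Linear + irreducible quadratic: A/(z - 4) + (Bz + C)/(z² + 3)


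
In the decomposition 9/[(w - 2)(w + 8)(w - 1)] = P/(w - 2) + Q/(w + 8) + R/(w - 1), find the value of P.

Cover-up at w = 2: P = 9/[(2 + 8)(2 - 1)] = 9/[(10)(1)] = 9/10


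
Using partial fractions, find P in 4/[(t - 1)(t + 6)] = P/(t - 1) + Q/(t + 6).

Cover-up at t = 1: P = 4/(1 + 6) = 4/7


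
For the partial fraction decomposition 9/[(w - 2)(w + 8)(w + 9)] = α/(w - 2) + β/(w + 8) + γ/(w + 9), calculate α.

Cover-up at w = 2: α = 9/[(2 + 8)(2 + 9)] = 9/[(10)(11)] = 9/110


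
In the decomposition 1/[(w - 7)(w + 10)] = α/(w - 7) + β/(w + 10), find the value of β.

Cover-up at w = -10: β = 1/(-10 - 7) = -1/17


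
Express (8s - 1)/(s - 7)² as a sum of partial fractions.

(8s - 1) = A(s - 7) + B. At s = 7: B = 8·7 - 1 = 55. Coeff of s: A = 8
Result: 8/(s - 7) + 55/(s - 7)²


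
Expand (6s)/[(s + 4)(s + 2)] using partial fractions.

At s=-4: α = (6·(-4) + 0)/(-4 + 2) = 12. At s=-2: β = (6·(-2) + 0)/(-2 + 4) = -6
Result: 12/(s + 4) - 6/(s + 2)


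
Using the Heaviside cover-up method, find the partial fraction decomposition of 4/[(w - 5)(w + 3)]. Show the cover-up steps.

Cover (w - 5): set w=5, get A = 4/(5 + 3) = 1/2. Cover (w + 3): set w=-3, get B = 4/(-3 - 5) = -1/2.
Result: (1/2)/(w - 5) - (1/2)/(w + 3)


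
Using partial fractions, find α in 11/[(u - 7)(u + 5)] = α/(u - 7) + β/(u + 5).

Cover-up at u = 7: α = 11/(7 + 5) = 11/12


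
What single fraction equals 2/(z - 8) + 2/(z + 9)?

Common denominator (z - 8)(z + 9). Numerator: 2(z + 9) + 2(z - 8) = (2z + 18) + (2z - 16) = 4z + 2
Result: (4z + 2)/[(z - 8)(z + 9)]


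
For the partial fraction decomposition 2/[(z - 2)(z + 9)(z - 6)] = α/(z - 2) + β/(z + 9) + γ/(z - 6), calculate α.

Cover-up at z = 2: α = 2/[(2 + 9)(2 - 6)] = 2/[(11)(-4)] = -2/44 = -1/22


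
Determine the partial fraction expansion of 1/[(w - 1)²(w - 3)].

Cover-up at w=3: γ = 1/(3 - 1)² = 1/4. Cover-up at w=1: β = 1/(1 - 3) = -1/2. Comparing w² coeff: α = -γ = -1/4
Result: (-1/4)/(w - 1) - (1/2)/(w - 1)² + (1/4)/(w - 3)


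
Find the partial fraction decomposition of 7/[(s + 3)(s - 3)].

7/(s + 3)(s - 3) = α/(s + 3) + β/(s - 3). α = 7/(-3 - 3) = -7/6, β = 7/(3 + 3) = 7/6
Result: (-7/6)/(s + 3) + (7/6)/(s - 3)


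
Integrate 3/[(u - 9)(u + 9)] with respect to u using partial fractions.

Decompose: 3/[(u - 9)(u + 9)] = (1/6)/(u - 9) - (1/6)/(u + 9). Integrate each term: (1/6) ln|(u - 9)| - (1/6) ln|(u + 9)| + C


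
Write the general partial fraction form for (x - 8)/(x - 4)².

Repeated linear factor: A/(x - 4) + B/(x - 4)²


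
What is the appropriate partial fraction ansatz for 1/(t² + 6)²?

Repeated quadratic factor: (Pt + Q)/(t² + 6) + (Rt + S)/(t² + 6)²


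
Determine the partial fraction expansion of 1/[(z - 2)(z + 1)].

1/(z - 2)(z + 1) = P/(z - 2) + Q/(z + 1). P = 1/(2 + 1) = 1/3, Q = 1/(-1 - 2) = -1/3
Result: (1/3)/(z - 2) - (1/3)/(z + 1)


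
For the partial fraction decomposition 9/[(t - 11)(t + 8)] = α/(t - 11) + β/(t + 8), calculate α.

Cover-up at t = 11: α = 9/(11 + 8) = 9/19


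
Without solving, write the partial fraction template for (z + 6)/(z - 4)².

Repeated linear factor: α/(z - 4) + β/(z - 4)²


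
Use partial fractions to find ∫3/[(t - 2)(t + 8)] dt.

Decompose: 3/[(t - 2)(t + 8)] = (3/10)/(t - 2) - (3/10)/(t + 8). Integrate each term: (3/10) ln|(t - 2)| - (3/10) ln|(t + 8)| + C


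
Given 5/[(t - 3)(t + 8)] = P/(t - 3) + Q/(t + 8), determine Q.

Cover-up at t = -8: Q = 5/(-8 - 3) = -5/11


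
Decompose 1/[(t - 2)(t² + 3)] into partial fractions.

Cover-up at t = 2: P = 1/(2² + 3) = 1/7. Then Q = -P = -1/7, R = -P·(0 + 2) = -2/7
Result: (1/7)/(t - 2) - ((1/7)t + 2/7)/(t² + 3)


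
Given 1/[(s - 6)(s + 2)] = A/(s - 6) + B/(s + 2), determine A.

Cover-up at s = 6: A = 1/(6 + 2) = 1/8


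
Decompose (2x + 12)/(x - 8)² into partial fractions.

(2x + 12) = P(x - 8) + Q. At x = 8: Q = 2·8 + 12 = 28. Coeff of x: P = 2
Result: 2/(x - 8) + 28/(x - 8)²


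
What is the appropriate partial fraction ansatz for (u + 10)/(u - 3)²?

Repeated linear factor: A/(u - 3) + B/(u - 3)²


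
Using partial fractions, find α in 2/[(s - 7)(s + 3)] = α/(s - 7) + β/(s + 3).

Cover-up at s = 7: α = 2/(7 + 3) = 2/10 = 1/5


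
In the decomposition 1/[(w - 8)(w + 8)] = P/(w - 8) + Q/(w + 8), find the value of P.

Cover-up at w = 8: P = 1/(8 + 8) = 1/16


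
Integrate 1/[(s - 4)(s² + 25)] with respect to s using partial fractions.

Cover-up at s=4: P = 1/(4²+25) = 1/41. Coeff matching: Q = -1/41, R = -4/41. Decomposition: (1/41)/(s - 4) - ((1/41)s + 4/41)/(s² + 25). Integrate: linear → ln, quadratic → (1/2)ln + arctan: (1/41) ln|(s - 4)| - (1/82) ln(s² + 25) - (4/205) arctan(s/5) + C


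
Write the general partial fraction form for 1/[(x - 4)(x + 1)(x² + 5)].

Two linear + quadratic: A/(x - 4) + B/(x + 1) + (Cx + D)/(x² + 5)


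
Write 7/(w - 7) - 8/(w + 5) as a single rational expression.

Common denominator (w - 7)(w + 5). Numerator: 7(w + 5) - 8(w - 7) = (7w + 35) - (8w - 56) = -w + 91
Result: (-w + 91)/[(w - 7)(w + 5)]


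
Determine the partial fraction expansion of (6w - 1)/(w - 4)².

(6w - 1) = A(w - 4) + B. At w = 4: B = 6·4 - 1 = 23. Coeff of w: A = 6
Result: 6/(w - 4) + 23/(w - 4)²


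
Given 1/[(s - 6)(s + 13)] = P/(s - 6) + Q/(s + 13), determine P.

Cover-up at s = 6: P = 1/(6 + 13) = 1/19


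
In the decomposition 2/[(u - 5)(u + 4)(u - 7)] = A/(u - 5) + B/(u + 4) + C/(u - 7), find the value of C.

Cover-up at u = 7: C = 2/[(7 - 5)(7 + 4)] = 2/[(2)(11)] = 2/22 = 1/11


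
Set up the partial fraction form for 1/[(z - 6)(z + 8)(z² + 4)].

Two linear + quadratic: P/(z - 6) + Q/(z + 8) + (Rz + S)/(z² + 4)


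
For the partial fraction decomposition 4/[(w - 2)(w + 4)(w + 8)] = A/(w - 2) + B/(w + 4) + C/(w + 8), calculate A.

Cover-up at w = 2: A = 4/[(2 + 4)(2 + 8)] = 4/[(6)(10)] = 4/60 = 1/15


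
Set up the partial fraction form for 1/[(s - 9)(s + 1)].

Distinct linear factors: α/(s - 9) + β/(s + 1)


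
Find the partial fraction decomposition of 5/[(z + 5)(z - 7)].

5/(z + 5)(z - 7) = P/(z + 5) + Q/(z - 7). P = 5/(-5 - 7) = -5/12, Q = 5/(7 + 5) = 5/12
Result: (-5/12)/(z + 5) + (5/12)/(z - 7)


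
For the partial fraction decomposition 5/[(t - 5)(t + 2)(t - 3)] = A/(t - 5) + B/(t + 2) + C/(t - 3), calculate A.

Cover-up at t = 5: A = 5/[(5 + 2)(5 - 3)] = 5/[(7)(2)] = 5/14


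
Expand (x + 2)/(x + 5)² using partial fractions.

(x + 2) = α(x + 5) + β. At x = -5: β = 1·(-5) + 2 = -3. Coeff of x: α = 1
Result: 1/(x + 5) - 3/(x + 5)²


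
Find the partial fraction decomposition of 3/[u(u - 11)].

3/u(u - 11) = A/u + B/(u - 11). A = 3/(0 - 11) = -3/11, B = 3/(11 - 0) = 3/11
Result: (-3/11)/u + (3/11)/(u - 11)


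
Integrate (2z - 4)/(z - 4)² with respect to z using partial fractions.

Decompose: P = 2, Q = 2·4 - 4 = 4, so (2z - 4)/(z - 4)² = 2/(z - 4) + 4/(z - 4)². Integrate: ∫ P/(z - 4) dz = 2 ln|(z - 4)|; ∫ Q/(z - 4)² dz = -4/(z - 4). Sum: 2 ln|(z - 4)| - 4/(z - 4) + C


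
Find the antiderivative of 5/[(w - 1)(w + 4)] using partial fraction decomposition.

Decompose: 5/[(w - 1)(w + 4)] = 1/(w - 1) - 1/(w + 4). Integrate each term: ln|(w - 1)| - ln|(w + 4)| + C


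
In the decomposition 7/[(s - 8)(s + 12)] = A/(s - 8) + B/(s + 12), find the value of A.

Cover-up at s = 8: A = 7/(8 + 12) = 7/20


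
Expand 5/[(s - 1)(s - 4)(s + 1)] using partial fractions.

Using cover-up method: P = -5/6, Q = 1/3, R = 1/2
Result: (-5/6)/(s - 1) + (1/3)/(s - 4) + (1/2)/(s + 1)


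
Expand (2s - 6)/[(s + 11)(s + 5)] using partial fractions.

At s=-11: P = (2·(-11) - 6)/(-11 + 5) = 14/3. At s=-5: Q = (2·(-5) - 6)/(-5 + 11) = -8/3
Result: (14/3)/(s + 11) - (8/3)/(s + 5)


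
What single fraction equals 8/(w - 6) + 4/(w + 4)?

Common denominator (w - 6)(w + 4). Numerator: 8(w + 4) + 4(w - 6) = (8w + 32) + (4w - 24) = 12w + 8
Result: (12w + 8)/[(w - 6)(w + 4)]


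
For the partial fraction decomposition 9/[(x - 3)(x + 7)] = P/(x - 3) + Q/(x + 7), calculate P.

Cover-up at x = 3: P = 9/(3 + 7) = 9/10


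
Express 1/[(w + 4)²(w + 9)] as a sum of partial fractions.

Cover-up at w=-9: R = 1/(-9 + 4)² = 1/25. Cover-up at w=-4: Q = 1/(-4 + 9) = 1/5. Comparing w² coeff: P = -R = -1/25
Result: (-1/25)/(w + 4) + (1/5)/(w + 4)² + (1/25)/(w + 9)


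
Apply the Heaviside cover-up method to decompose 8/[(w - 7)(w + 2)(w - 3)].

Cover (w - 7), w=7: A = 8/[(7 + 2)(7 - 3)] = 2/9. Cover (w + 2), w=-2: B = 8/[(-2 - 7)(-2 - 3)] = 8/45. Cover (w - 3), w=3: C = 8/[(3 - 7)(3 + 2)] = -2/5.
Result: (2/9)/(w - 7) + (8/45)/(w + 2) - (2/5)/(w - 3)


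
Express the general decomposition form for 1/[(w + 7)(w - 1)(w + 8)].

Three distinct linear factors: α/(w + 7) + β/(w - 1) + γ/(w + 8)


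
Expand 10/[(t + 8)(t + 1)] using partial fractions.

10/(t + 8)(t + 1) = α/(t + 8) + β/(t + 1). α = 10/(-8 + 1) = -10/7, β = 10/(-1 + 8) = 10/7
Result: (-10/7)/(t + 8) + (10/7)/(t + 1)


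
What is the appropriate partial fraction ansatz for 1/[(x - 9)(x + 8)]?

Distinct linear factors: P/(x - 9) + Q/(x + 8)


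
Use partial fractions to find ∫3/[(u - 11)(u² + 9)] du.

Cover-up at u=11: α = 3/(11²+9) = 3/130. Coeff matching: β = -3/130, γ = -33/130. Decomposition: (3/130)/(u - 11) - ((3/130)u + 33/130)/(u² + 9). Integrate: linear → ln, quadratic → (1/2)ln + arctan: (3/130) ln|(u - 11)| - (3/260) ln(u² + 9) - (11/130) arctan(u/3) + C


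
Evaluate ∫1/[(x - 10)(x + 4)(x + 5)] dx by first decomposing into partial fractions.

Cover-up: P = 1/210, Q = -1/14, R = 1/15. Decomposition: (1/210)/(x - 10) - (1/14)/(x + 4) + (1/15)/(x + 5). Integrate each term: (1/210) ln|(x - 10)| - (1/14) ln|(x + 4)| + (1/15) ln|(x + 5)| + C


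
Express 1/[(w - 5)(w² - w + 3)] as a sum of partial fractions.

Cover-up at w = 5: A = 1/(5² - 1·5 + 3) = 1/23. Then B = -A = -1/23, C = -A·(-1 + 5) = -4/23
Result: (1/23)/(w - 5) - ((1/23)w + 4/23)/(w² - w + 3)


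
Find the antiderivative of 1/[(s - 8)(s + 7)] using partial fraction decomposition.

Decompose: 1/[(s - 8)(s + 7)] = (1/15)/(s - 8) - (1/15)/(s + 7). Integrate each term: (1/15) ln|(s - 8)| - (1/15) ln|(s + 7)| + C


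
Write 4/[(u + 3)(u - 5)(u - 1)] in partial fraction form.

Using cover-up method: P = 1/8, Q = 1/8, R = -1/4
Result: (1/8)/(u + 3) + (1/8)/(u - 5) - (1/4)/(u - 1)


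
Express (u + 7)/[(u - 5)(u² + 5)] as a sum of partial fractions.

At u=5: P = (1·5 + 7)/(5² + 5) = 2/5. Q = -P = -2/5, R = 1 - 5·P = -1
Result: (2/5)/(u - 5) - ((2/5)u + 1)/(u² + 5)


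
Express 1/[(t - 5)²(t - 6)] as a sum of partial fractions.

Cover-up at t=6: γ = 1/(6 - 5)² = 1. Cover-up at t=5: β = 1/(5 - 6) = -1. Comparing t² coeff: α = -γ = -1
Result: -1/(t - 5) - 1/(t - 5)² + 1/(t - 6)


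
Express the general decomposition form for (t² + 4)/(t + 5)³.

Repeated linear factor (power 3): A/(t + 5) + B/(t + 5)² + C/(t + 5)³


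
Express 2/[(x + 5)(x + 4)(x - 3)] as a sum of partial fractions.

Using cover-up method: α = 1/4, β = -2/7, γ = 1/28
Result: (1/4)/(x + 5) - (2/7)/(x + 4) + (1/28)/(x - 3)


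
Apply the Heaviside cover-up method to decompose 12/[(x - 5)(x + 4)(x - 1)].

Cover (x - 5), x=5: α = 12/[(5 + 4)(5 - 1)] = 1/3. Cover (x + 4), x=-4: β = 12/[(-4 - 5)(-4 - 1)] = 4/15. Cover (x - 1), x=1: γ = 12/[(1 - 5)(1 + 4)] = -3/5.
Result: (1/3)/(x - 5) + (4/15)/(x + 4) - (3/5)/(x - 1)


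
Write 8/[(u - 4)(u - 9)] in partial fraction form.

8/(u - 4)(u - 9) = P/(u - 4) + Q/(u - 9). P = 8/(4 - 9) = -8/5, Q = 8/(9 - 4) = 8/5
Result: (-8/5)/(u - 4) + (8/5)/(u - 9)


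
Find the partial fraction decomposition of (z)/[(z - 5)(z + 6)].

At z=5: A = (1·5 + 0)/(5 + 6) = 5/11. At z=-6: B = (1·(-6) + 0)/(-6 - 5) = 6/11
Result: (5/11)/(z - 5) + (6/11)/(z + 6)


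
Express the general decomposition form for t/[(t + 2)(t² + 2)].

Linear + irreducible quadratic: A/(t + 2) + (Bt + C)/(t² + 2)


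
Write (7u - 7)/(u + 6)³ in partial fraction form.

(7u - 7) = α(u + 6)² + β(u + 6) + γ. At u = -6: γ = 7·(-6) - 7 = -49. Coefficients: α = 0, β = 7
Result: 7/(u + 6)² - 49/(u + 6)³


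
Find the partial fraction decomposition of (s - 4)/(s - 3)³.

(s - 4) = P(s - 3)² + Q(s - 3) + R. At s = 3: R = 1·3 - 4 = -1. Coefficients: P = 0, Q = 1
Result: 1/(s - 3)² - 1/(s - 3)³


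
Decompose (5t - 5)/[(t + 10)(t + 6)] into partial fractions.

At t=-10: P = (5·(-10) - 5)/(-10 + 6) = 55/4. At t=-6: Q = (5·(-6) - 5)/(-6 + 10) = -35/4
Result: (55/4)/(t + 10) - (35/4)/(t + 6)


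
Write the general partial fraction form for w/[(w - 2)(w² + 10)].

Linear + irreducible quadratic: α/(w - 2) + (βw + γ)/(w² + 10)


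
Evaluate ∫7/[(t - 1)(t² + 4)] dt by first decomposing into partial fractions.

Cover-up at t=1: α = 7/(1²+4) = 7/5. Coeff matching: β = -7/5, γ = -7/5. Decomposition: (7/5)/(t - 1) - ((7/5)t + 7/5)/(t² + 4). Integrate: linear → ln, quadratic → (1/2)ln + arctan: (7/5) ln|(t - 1)| - (7/10) ln(t² + 4) - (7/10) arctan(t/2) + C


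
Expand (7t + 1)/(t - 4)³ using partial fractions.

(7t + 1) = α(t - 4)² + β(t - 4) + γ. At t = 4: γ = 7·4 + 1 = 29. Coefficients: α = 0, β = 7
Result: 7/(t - 4)² + 29/(t - 4)³


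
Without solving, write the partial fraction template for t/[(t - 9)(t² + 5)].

Linear + irreducible quadratic: A/(t - 9) + (Bt + C)/(t² + 5)


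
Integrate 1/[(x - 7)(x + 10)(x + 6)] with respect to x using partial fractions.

Cover-up: P = 1/221, Q = 1/68, R = -1/52. Decomposition: (1/221)/(x - 7) + (1/68)/(x + 10) - (1/52)/(x + 6). Integrate each term: (1/221) ln|(x - 7)| + (1/68) ln|(x + 10)| - (1/52) ln|(x + 6)| + C


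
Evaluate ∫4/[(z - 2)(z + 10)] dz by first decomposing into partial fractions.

Decompose: 4/[(z - 2)(z + 10)] = (1/3)/(z - 2) - (1/3)/(z + 10). Integrate each term: (1/3) ln|(z - 2)| - (1/3) ln|(z + 10)| + C


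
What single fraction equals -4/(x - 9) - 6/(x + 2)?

Common denominator (x - 9)(x + 2). Numerator: -4(x + 2) - 6(x - 9) = (-4x - 8) - (6x - 54) = -10x + 46
Result: (-10x + 46)/[(x - 9)(x + 2)]


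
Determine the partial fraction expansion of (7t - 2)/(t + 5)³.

(7t - 2) = P(t + 5)² + Q(t + 5) + R. At t = -5: R = 7·(-5) - 2 = -37. Coefficients: P = 0, Q = 7
Result: 7/(t + 5)² - 37/(t + 5)³


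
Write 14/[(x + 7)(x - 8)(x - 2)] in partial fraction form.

Using cover-up method: P = 14/135, Q = 7/45, R = -7/27
Result: (14/135)/(x + 7) + (7/45)/(x - 8) - (7/27)/(x - 2)


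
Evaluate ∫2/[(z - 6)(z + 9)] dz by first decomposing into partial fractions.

Decompose: 2/[(z - 6)(z + 9)] = (2/15)/(z - 6) - (2/15)/(z + 9). Integrate each term: (2/15) ln|(z - 6)| - (2/15) ln|(z + 9)| + C


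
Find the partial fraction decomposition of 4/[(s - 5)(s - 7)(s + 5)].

Using cover-up method: α = -1/5, β = 1/6, γ = 1/30
Result: (-1/5)/(s - 5) + (1/6)/(s - 7) + (1/30)/(s + 5)


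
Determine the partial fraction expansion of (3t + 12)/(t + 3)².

(3t + 12) = P(t + 3) + Q. At t = -3: Q = 3·(-3) + 12 = 3. Coeff of t: P = 3
Result: 3/(t + 3) + 3/(t + 3)²


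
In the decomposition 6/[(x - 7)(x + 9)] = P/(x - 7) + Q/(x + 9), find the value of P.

Cover-up at x = 7: P = 6/(7 + 9) = 6/16 = 3/8


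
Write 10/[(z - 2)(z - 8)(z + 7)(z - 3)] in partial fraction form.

Using Heaviside cover-up: (5/27)/(z - 2) + (1/45)/(z - 8) - (1/135)/(z + 7) - (1/5)/(z - 3)


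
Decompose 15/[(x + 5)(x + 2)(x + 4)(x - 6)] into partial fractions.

Using Heaviside cover-up: (-5/11)/(x + 5) - (5/16)/(x + 2) + (3/4)/(x + 4) + (3/176)/(x - 6)


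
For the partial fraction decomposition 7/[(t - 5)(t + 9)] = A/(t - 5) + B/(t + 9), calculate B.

Cover-up at t = -9: B = 7/(-9 - 5) = -7/14 = -1/2


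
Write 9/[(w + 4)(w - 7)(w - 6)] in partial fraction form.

Using cover-up method: α = 9/110, β = 9/11, γ = -9/10
Result: (9/110)/(w + 4) + (9/11)/(w - 7) - (9/10)/(w - 6)


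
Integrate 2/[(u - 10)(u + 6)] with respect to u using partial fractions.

Decompose: 2/[(u - 10)(u + 6)] = (1/8)/(u - 10) - (1/8)/(u + 6). Integrate each term: (1/8) ln|(u - 10)| - (1/8) ln|(u + 6)| + C


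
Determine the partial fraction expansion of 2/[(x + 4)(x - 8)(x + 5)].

Using cover-up method: P = -1/6, Q = 1/78, R = 2/13
Result: (-1/6)/(x + 4) + (1/78)/(x - 8) + (2/13)/(x + 5)


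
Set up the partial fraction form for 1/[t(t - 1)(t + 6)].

Three distinct linear factors: P/t + Q/(t - 1) + R/(t + 6)


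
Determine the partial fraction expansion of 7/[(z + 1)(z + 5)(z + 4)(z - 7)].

Using Heaviside cover-up: (-7/96)/(z + 1) - (7/48)/(z + 5) + (7/33)/(z + 4) + (7/1056)/(z - 7)


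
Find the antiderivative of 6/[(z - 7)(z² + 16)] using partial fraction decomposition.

Cover-up at z=7: P = 6/(7²+16) = 6/65. Coeff matching: Q = -6/65, R = -42/65. Decomposition: (6/65)/(z - 7) - ((6/65)z + 42/65)/(z² + 16). Integrate: linear → ln, quadratic → (1/2)ln + arctan: (6/65) ln|(z - 7)| - (3/65) ln(z² + 16) - (21/130) arctan(z/4) + C


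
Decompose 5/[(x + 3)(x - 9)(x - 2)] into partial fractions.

Using cover-up method: P = 1/12, Q = 5/84, R = -1/7
Result: (1/12)/(x + 3) + (5/84)/(x - 9) - (1/7)/(x - 2)


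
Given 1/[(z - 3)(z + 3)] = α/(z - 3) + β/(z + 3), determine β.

Cover-up at z = -3: β = 1/(-3 - 3) = -1/6


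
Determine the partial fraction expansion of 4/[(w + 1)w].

4/(w + 1)w = α/(w + 1) + β/w. α = 4/(-1 - 0) = -4, β = 4/(0 + 1) = 4
Result: -4/(w + 1) + 4/w


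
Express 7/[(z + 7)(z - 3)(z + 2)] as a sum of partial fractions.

Using cover-up method: A = 7/50, B = 7/50, C = -7/25
Result: (7/50)/(z + 7) + (7/50)/(z - 3) - (7/25)/(z + 2)


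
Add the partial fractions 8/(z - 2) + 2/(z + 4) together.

Common denominator (z - 2)(z + 4). Numerator: 8(z + 4) + 2(z - 2) = (8z + 32) + (2z - 4) = 10z + 28
Result: (10z + 28)/[(z - 2)(z + 4)]


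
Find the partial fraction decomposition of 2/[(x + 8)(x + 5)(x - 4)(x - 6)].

Using Heaviside cover-up: (-1/252)/(x + 8) + (2/297)/(x + 5) - (1/108)/(x - 4) + (1/154)/(x - 6)


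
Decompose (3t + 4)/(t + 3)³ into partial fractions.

(3t + 4) = P(t + 3)² + Q(t + 3) + R. At t = -3: R = 3·(-3) + 4 = -5. Coefficients: P = 0, Q = 3
Result: 3/(t + 3)² - 5/(t + 3)³


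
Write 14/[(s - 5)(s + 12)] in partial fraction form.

14/(s - 5)(s + 12) = A/(s - 5) + B/(s + 12). A = 14/(5 + 12) = 14/17, B = 14/(-12 - 5) = -14/17
Result: (14/17)/(s - 5) - (14/17)/(s + 12)


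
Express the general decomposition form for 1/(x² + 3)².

Repeated quadratic factor: (Ax + B)/(x² + 3) + (Cx + D)/(x² + 3)²


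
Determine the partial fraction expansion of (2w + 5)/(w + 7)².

(2w + 5) = P(w + 7) + Q. At w = -7: Q = 2·(-7) + 5 = -9. Coeff of w: P = 2
Result: 2/(w + 7) - 9/(w + 7)²


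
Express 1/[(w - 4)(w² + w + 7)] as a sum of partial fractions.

Cover-up at w = 4: α = 1/(4² + 1·4 + 7) = 1/27. Then β = -α = -1/27, γ = -α·(1 + 4) = -5/27
Result: (1/27)/(w - 4) - ((1/27)w + 5/27)/(w² + w + 7)


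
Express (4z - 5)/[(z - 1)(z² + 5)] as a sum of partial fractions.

At z=1: α = (4·1 - 5)/(1² + 5) = -1/6. β = -α = 1/6, γ = 4 - 1·α = 25/6
Result: (-1/6)/(z - 1) + ((1/6)z + 25/6)/(z² + 5)


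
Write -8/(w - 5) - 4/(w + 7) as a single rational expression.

Common denominator (w - 5)(w + 7). Numerator: -8(w + 7) - 4(w - 5) = (-8w - 56) - (4w - 20) = -12w - 36
Result: (-12w - 36)/[(w - 5)(w + 7)]


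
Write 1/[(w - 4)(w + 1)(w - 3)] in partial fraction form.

Using cover-up method: P = 1/5, Q = 1/20, R = -1/4
Result: (1/5)/(w - 4) + (1/20)/(w + 1) - (1/4)/(w - 3)


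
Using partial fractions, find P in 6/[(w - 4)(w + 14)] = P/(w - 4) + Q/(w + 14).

Cover-up at w = 4: P = 6/(4 + 14) = 6/18 = 1/3


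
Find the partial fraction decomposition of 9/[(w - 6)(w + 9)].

9/(w - 6)(w + 9) = A/(w - 6) + B/(w + 9). A = 9/(6 + 9) = 3/5, B = 9/(-9 - 6) = -3/5
Result: (3/5)/(w - 6) - (3/5)/(w + 9)


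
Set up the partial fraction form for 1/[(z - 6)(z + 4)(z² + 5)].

Two linear + quadratic: A/(z - 6) + B/(z + 4) + (Cz + D)/(z² + 5)


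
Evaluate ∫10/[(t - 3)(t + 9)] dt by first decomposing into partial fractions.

Decompose: 10/[(t - 3)(t + 9)] = (5/6)/(t - 3) - (5/6)/(t + 9). Integrate each term: (5/6) ln|(t - 3)| - (5/6) ln|(t + 9)| + C


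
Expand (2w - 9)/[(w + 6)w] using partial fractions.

At w=-6: α = (2·(-6) - 9)/(-6 - 0) = 7/2. At w=0: β = (2·0 - 9)/(0 + 6) = -3/2
Result: (7/2)/(w + 6) - (3/2)/w


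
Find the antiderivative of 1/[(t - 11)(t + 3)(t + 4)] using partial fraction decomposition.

Cover-up: α = 1/210, β = -1/14, γ = 1/15. Decomposition: (1/210)/(t - 11) - (1/14)/(t + 3) + (1/15)/(t + 4). Integrate each term: (1/210) ln|(t - 11)| - (1/14) ln|(t + 3)| + (1/15) ln|(t + 4)| + C


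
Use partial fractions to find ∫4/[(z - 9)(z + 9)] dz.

Decompose: 4/[(z - 9)(z + 9)] = (2/9)/(z - 9) - (2/9)/(z + 9). Integrate each term: (2/9) ln|(z - 9)| - (2/9) ln|(z + 9)| + C


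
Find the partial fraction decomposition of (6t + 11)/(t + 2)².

(6t + 11) = α(t + 2) + β. At t = -2: β = 6·(-2) + 11 = -1. Coeff of t: α = 6
Result: 6/(t + 2) - 1/(t + 2)²


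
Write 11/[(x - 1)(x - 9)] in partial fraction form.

11/(x - 1)(x - 9) = P/(x - 1) + Q/(x - 9). P = 11/(1 - 9) = -11/8, Q = 11/(9 - 1) = 11/8
Result: (-11/8)/(x - 1) + (11/8)/(x - 9)


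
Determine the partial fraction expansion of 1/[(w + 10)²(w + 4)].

Cover-up at w=-4: R = 1/(-4 + 10)² = 1/36. Cover-up at w=-10: Q = 1/(-10 + 4) = -1/6. Comparing w² coeff: P = -R = -1/36
Result: (-1/36)/(w + 10) - (1/6)/(w + 10)² + (1/36)/(w + 4)


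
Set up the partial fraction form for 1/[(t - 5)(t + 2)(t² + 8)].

Two linear + quadratic: P/(t - 5) + Q/(t + 2) + (Rt + S)/(t² + 8)


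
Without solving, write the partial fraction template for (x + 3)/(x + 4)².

Repeated linear factor: α/(x + 4) + β/(x + 4)²


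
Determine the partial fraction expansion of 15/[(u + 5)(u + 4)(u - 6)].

Using cover-up method: P = 15/11, Q = -3/2, R = 3/22
Result: (15/11)/(u + 5) - (3/2)/(u + 4) + (3/22)/(u - 6)


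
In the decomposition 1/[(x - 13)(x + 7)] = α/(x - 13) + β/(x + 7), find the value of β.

Cover-up at x = -7: β = 1/(-7 - 13) = -1/20


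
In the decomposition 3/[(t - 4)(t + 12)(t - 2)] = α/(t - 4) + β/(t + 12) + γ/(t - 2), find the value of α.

Cover-up at t = 4: α = 3/[(4 + 12)(4 - 2)] = 3/[(16)(2)] = 3/32


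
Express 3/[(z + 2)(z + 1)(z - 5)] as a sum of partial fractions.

Using cover-up method: A = 3/7, B = -1/2, C = 1/14
Result: (3/7)/(z + 2) - (1/2)/(z + 1) + (1/14)/(z - 5)


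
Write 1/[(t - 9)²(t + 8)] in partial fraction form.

Cover-up at t=-8: γ = 1/(-8 - 9)² = 1/289. Cover-up at t=9: β = 1/(9 + 8) = 1/17. Comparing t² coeff: α = -γ = -1/289
Result: (-1/289)/(t - 9) + (1/17)/(t - 9)² + (1/289)/(t + 8)


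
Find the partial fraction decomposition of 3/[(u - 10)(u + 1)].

3/(u - 10)(u + 1) = α/(u - 10) + β/(u + 1). α = 3/(10 + 1) = 3/11, β = 3/(-1 - 10) = -3/11
Result: (3/11)/(u - 10) - (3/11)/(u + 1)


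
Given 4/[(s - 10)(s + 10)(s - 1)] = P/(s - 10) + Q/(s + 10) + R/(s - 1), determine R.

Cover-up at s = 1: R = 4/[(1 - 10)(1 + 10)] = 4/[(-9)(11)] = -4/99


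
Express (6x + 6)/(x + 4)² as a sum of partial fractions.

(6x + 6) = A(x + 4) + B. At x = -4: B = 6·(-4) + 6 = -18. Coeff of x: A = 6
Result: 6/(x + 4) - 18/(x + 4)²


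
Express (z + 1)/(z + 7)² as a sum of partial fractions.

(z + 1) = P(z + 7) + Q. At z = -7: Q = 1·(-7) + 1 = -6. Coeff of z: P = 1
Result: 1/(z + 7) - 6/(z + 7)²


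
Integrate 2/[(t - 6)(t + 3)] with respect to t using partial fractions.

Decompose: 2/[(t - 6)(t + 3)] = (2/9)/(t - 6) - (2/9)/(t + 3). Integrate each term: (2/9) ln|(t - 6)| - (2/9) ln|(t + 3)| + C


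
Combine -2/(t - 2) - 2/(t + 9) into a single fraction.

Common denominator (t - 2)(t + 9). Numerator: -2(t + 9) - 2(t - 2) = (-2t - 18) - (2t - 4) = -4t - 14
Result: (-4t - 14)/[(t - 2)(t + 9)]


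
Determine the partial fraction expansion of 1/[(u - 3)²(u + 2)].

Cover-up at u=-2: γ = 1/(-2 - 3)² = 1/25. Cover-up at u=3: β = 1/(3 + 2) = 1/5. Comparing u² coeff: α = -γ = -1/25
Result: (-1/25)/(u - 3) + (1/5)/(u - 3)² + (1/25)/(u + 2)


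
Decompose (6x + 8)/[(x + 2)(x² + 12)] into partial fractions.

At x=-2: P = (6·(-2) + 8)/((-2)² + 12) = -1/4. Q = -P = 1/4, R = 6 - (-2)·P = 11/2
Result: (-1/4)/(x + 2) + ((1/4)x + 11/2)/(x² + 12)


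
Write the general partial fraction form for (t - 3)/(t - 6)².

Repeated linear factor: α/(t - 6) + β/(t - 6)²


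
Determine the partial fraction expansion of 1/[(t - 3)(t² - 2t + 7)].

Cover-up at t = 3: α = 1/(3² - 2·3 + 7) = 1/10. Then β = -α = -1/10, γ = -α·(-2 + 3) = -1/10
Result: (1/10)/(t - 3) - ((1/10)t + 1/10)/(t² - 2t + 7)


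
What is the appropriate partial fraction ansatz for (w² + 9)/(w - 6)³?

Repeated linear factor (power 3): α/(w - 6) + β/(w - 6)² + γ/(w - 6)³


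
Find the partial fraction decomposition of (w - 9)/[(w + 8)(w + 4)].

At w=-8: α = (1·(-8) - 9)/(-8 + 4) = 17/4. At w=-4: β = (1·(-4) - 9)/(-4 + 8) = -13/4
Result: (17/4)/(w + 8) - (13/4)/(w + 4)


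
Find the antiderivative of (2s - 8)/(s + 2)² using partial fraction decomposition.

Decompose: α = 2, β = 2·(-2) - 8 = -12, so (2s - 8)/(s + 2)² = 2/(s + 2) - 12/(s + 2)². Integrate: ∫ α/(s + 2) ds = 2 ln|(s + 2)|; ∫ β/(s + 2)² ds = 12/(s + 2). Sum: 2 ln|(s + 2)| + 12/(s + 2) + C


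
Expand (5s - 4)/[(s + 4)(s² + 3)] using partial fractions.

At s=-4: A = (5·(-4) - 4)/((-4)² + 3) = -24/19. B = -A = 24/19, C = 5 - (-4)·A = -1/19
Result: (-24/19)/(s + 4) + ((24/19)s - 1/19)/(s² + 3)


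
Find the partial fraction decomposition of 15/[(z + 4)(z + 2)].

15/(z + 4)(z + 2) = P/(z + 4) + Q/(z + 2). P = 15/(-4 + 2) = -15/2, Q = 15/(-2 + 4) = 15/2
Result: (-15/2)/(z + 4) + (15/2)/(z + 2)


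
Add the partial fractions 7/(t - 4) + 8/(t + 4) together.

Common denominator (t - 4)(t + 4). Numerator: 7(t + 4) + 8(t - 4) = (7t + 28) + (8t - 32) = 15t - 4
Result: (15t - 4)/[(t - 4)(t + 4)]


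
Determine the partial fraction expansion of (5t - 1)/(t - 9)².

(5t - 1) = P(t - 9) + Q. At t = 9: Q = 5·9 - 1 = 44. Coeff of t: P = 5
Result: 5/(t - 9) + 44/(t - 9)²


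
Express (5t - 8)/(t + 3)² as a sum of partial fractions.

(5t - 8) = P(t + 3) + Q. At t = -3: Q = 5·(-3) - 8 = -23. Coeff of t: P = 5
Result: 5/(t + 3) - 23/(t + 3)²


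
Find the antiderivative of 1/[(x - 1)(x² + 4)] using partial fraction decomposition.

Cover-up at x=1: A = 1/(1²+4) = 1/5. Coeff matching: B = -1/5, C = -1/5. Decomposition: (1/5)/(x - 1) - ((1/5)x + 1/5)/(x² + 4). Integrate: linear → ln, quadratic → (1/2)ln + arctan: (1/5) ln|(x - 1)| - (1/10) ln(x² + 4) - (1/10) arctan(x/2) + C


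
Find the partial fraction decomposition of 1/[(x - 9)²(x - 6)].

Cover-up at x=6: γ = 1/(6 - 9)² = 1/9. Cover-up at x=9: β = 1/(9 - 6) = 1/3. Comparing x² coeff: α = -γ = -1/9
Result: (-1/9)/(x - 9) + (1/3)/(x - 9)² + (1/9)/(x - 6)


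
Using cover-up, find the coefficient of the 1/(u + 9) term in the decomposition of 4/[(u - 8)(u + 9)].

Cover (u + 9), set u=-9: 4/((u - 8) at u=-9) = 4/(-17) = -4/17


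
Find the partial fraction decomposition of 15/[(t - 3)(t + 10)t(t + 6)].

Using Heaviside cover-up: (5/117)/(t - 3) - (3/104)/(t + 10) - (1/12)/t + (5/72)/(t + 6)


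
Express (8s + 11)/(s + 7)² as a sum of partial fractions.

(8s + 11) = P(s + 7) + Q. At s = -7: Q = 8·(-7) + 11 = -45. Coeff of s: P = 8
Result: 8/(s + 7) - 45/(s + 7)²


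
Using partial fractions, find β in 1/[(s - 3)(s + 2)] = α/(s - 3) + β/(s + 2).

Cover-up at s = -2: β = 1/(-2 - 3) = -1/5


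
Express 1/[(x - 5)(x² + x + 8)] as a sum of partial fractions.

Cover-up at x = 5: α = 1/(5² + 1·5 + 8) = 1/38. Then β = -α = -1/38, γ = -α·(1 + 5) = -3/19
Result: (1/38)/(x - 5) - ((1/38)x + 3/19)/(x² + x + 8)


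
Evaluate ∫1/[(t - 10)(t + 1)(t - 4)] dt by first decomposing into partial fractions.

Cover-up: P = 1/66, Q = 1/55, R = -1/30. Decomposition: (1/66)/(t - 10) + (1/55)/(t + 1) - (1/30)/(t - 4). Integrate each term: (1/66) ln|(t - 10)| + (1/55) ln|(t + 1)| - (1/30) ln|(t - 4)| + C


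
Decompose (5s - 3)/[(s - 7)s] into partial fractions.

At s=7: P = (5·7 - 3)/(7 - 0) = 32/7. At s=0: Q = (5·0 - 3)/(0 - 7) = 3/7
Result: (32/7)/(s - 7) + (3/7)/s


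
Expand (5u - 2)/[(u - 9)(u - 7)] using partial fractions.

At u=9: P = (5·9 - 2)/(9 - 7) = 43/2. At u=7: Q = (5·7 - 2)/(7 - 9) = -33/2
Result: (43/2)/(u - 9) - (33/2)/(u - 7)


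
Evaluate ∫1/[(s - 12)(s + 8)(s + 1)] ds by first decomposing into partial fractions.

Cover-up: α = 1/260, β = 1/140, γ = -1/91. Decomposition: (1/260)/(s - 12) + (1/140)/(s + 8) - (1/91)/(s + 1). Integrate each term: (1/260) ln|(s - 12)| + (1/140) ln|(s + 8)| - (1/91) ln|(s + 1)| + C


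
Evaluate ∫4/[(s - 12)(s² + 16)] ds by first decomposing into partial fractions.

Cover-up at s=12: α = 4/(12²+16) = 1/40. Coeff matching: β = -1/40, γ = -3/10. Decomposition: (1/40)/(s - 12) - ((1/40)s + 3/10)/(s² + 16). Integrate: linear → ln, quadratic → (1/2)ln + arctan: (1/40) ln|(s - 12)| - (1/80) ln(s² + 16) - (3/40) arctan(s/4) + C


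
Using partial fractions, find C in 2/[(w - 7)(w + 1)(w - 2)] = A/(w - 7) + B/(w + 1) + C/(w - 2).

Cover-up at w = 2: C = 2/[(2 - 7)(2 + 1)] = 2/[(-5)(3)] = -2/15


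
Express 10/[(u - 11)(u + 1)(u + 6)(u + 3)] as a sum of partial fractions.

Using Heaviside cover-up: (5/1428)/(u - 11) - (1/12)/(u + 1) - (2/51)/(u + 6) + (5/42)/(u + 3)


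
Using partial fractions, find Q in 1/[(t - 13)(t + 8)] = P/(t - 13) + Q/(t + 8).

Cover-up at t = -8: Q = 1/(-8 - 13) = -1/21


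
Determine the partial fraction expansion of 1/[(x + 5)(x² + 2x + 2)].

Cover-up at x = -5: P = 1/((-5)² + 2·(-5) + 2) = 1/17. Then Q = -P = -1/17, R = -P·(2 - 5) = 3/17
Result: (1/17)/(x + 5) - ((1/17)x - 3/17)/(x² + 2x + 2)


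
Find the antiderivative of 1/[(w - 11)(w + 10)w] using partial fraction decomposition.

Cover-up: α = 1/231, β = 1/210, γ = -1/110. Decomposition: (1/231)/(w - 11) + (1/210)/(w + 10) - (1/110)/w. Integrate each term: (1/231) ln|(w - 11)| + (1/210) ln|(w + 10)| - (1/110) ln|w| + C


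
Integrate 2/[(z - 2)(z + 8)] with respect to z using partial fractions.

Decompose: 2/[(z - 2)(z + 8)] = (1/5)/(z - 2) - (1/5)/(z + 8). Integrate each term: (1/5) ln|(z - 2)| - (1/5) ln|(z + 8)| + C


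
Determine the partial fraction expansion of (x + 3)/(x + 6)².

(x + 3) = α(x + 6) + β. At x = -6: β = 1·(-6) + 3 = -3. Coeff of x: α = 1
Result: 1/(x + 6) - 3/(x + 6)²


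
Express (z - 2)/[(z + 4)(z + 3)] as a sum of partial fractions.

At z=-4: P = (1·(-4) - 2)/(-4 + 3) = 6. At z=-3: Q = (1·(-3) - 2)/(-3 + 4) = -5
Result: 6/(z + 4) - 5/(z + 3)


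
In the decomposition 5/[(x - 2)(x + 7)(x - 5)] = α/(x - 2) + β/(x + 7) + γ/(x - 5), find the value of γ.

Cover-up at x = 5: γ = 5/[(5 - 2)(5 + 7)] = 5/[(3)(12)] = 5/36


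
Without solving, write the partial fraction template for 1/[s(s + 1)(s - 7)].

Three distinct linear factors: A/s + B/(s + 1) + C/(s - 7)


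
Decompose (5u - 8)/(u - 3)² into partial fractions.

(5u - 8) = P(u - 3) + Q. At u = 3: Q = 5·3 - 8 = 7. Coeff of u: P = 5
Result: 5/(u - 3) + 7/(u - 3)²


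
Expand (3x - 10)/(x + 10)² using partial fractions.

(3x - 10) = α(x + 10) + β. At x = -10: β = 3·(-10) - 10 = -40. Coeff of x: α = 3
Result: 3/(x + 10) - 40/(x + 10)²


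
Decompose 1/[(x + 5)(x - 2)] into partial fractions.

1/(x + 5)(x - 2) = α/(x + 5) + β/(x - 2). α = 1/(-5 - 2) = -1/7, β = 1/(2 + 5) = 1/7
Result: (-1/7)/(x + 5) + (1/7)/(x - 2)


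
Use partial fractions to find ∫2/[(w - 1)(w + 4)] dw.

Decompose: 2/[(w - 1)(w + 4)] = (2/5)/(w - 1) - (2/5)/(w + 4). Integrate each term: (2/5) ln|(w - 1)| - (2/5) ln|(w + 4)| + C
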